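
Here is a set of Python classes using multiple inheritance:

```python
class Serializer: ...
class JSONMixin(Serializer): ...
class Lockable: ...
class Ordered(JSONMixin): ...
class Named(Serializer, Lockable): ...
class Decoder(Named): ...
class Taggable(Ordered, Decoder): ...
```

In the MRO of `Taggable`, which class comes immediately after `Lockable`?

L[Taggable] = Taggable + merge(L[Ordered], L[Decoder], [Ordered Decoder])
  take Ordered:  [Ordered JSONMixin Serializer object] + [Decoder Named Serializer Lockable object] + [Ordered Decoder]
  take JSONMixin:  [JSONMixin Serializer object] + [Decoder Named Serializer Lockable object] + [Decoder]
  take Decoder:  [Serializer object] + [Decoder Named Serializer Lockable object] + [Decoder]
  take Named:  [Serializer object] + [Named Serializer Lockable object]
  take Serializer:  [Serializer object] + [Serializer Lockable object]
  take Lockable:  [object] + [Lockable object]
  take object:  [object] + [object]
MRO: Taggable Ordered JSONMixin Decoder Named Serializer Lockable object
Lockable is at position 6; next is object.

object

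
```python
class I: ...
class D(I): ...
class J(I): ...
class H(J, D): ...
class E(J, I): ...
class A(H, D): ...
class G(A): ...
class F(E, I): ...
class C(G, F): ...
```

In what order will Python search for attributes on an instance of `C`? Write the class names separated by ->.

C -> G -> A -> H -> F -> E -> J -> D -> I -> object

L[C] = C + merge(L[G], L[F], [G F])
  take G:  [G A H J D I object] + [F E J I object] + [G F]
  take A:  [A H J D I object] + [F E J I object] + [F]
  take H:  [H J D I object] + [F E J I object] + [F]
  take F:  [J D I object] + [F E J I object] + [F]
  take E:  [J D I object] + [E J I object]
  take J:  [J D I object] + [J I object]
  take D:  [D I object] + [I object]
  take I:  [I object] + [I object]
  take object:  [object] + [object]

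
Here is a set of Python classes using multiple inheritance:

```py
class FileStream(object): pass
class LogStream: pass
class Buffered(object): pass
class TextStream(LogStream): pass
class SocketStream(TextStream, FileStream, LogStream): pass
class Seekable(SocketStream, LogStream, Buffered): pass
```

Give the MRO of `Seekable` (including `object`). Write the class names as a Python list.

[Seekable, SocketStream, TextStream, FileStream, LogStream, Buffered, object]

L[Seekable] = Seekable + merge(L[SocketStream], L[LogStream], L[Buffered], [SocketStream LogStream Buffered])
  take SocketStream:  [SocketStream TextStream FileStream LogStream object] + [LogStream object] + [Buffered object] + [SocketStream LogStream Buffered]
  take TextStream:  [TextStream FileStream LogStream object] + [LogStream object] + [Buffered object] + [LogStream Buffered]
  take FileStream:  [FileStream LogStream object] + [LogStream object] + [Buffered object] + [LogStream Buffered]
  take LogStream:  [LogStream object] + [LogStream object] + [Buffered object] + [LogStream Buffered]
  take Buffered:  [object] + [object] + [Buffered object] + [Buffered]
  take object:  [object] + [object] + [object]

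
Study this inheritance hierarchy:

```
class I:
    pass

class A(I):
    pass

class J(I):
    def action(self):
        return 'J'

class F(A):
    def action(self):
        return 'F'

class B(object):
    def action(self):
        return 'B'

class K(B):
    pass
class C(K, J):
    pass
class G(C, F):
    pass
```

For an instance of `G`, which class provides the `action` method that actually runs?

L[G] = G + merge(L[C], L[F], [C F])
  take C:  [C K B J I object] + [F A I object] + [C F]
  take K:  [K B J I object] + [F A I object] + [F]
  take B:  [B J I object] + [F A I object] + [F]
  take J:  [J I object] + [F A I object] + [F]
  take F:  [I object] + [F A I object] + [F]
  take A:  [I object] + [A I object]
  take I:  [I object] + [I object]
  take object:  [object] + [object]
MRO: G C K B J F A I object
action is defined in: B, F, J. First along the MRO is B.

B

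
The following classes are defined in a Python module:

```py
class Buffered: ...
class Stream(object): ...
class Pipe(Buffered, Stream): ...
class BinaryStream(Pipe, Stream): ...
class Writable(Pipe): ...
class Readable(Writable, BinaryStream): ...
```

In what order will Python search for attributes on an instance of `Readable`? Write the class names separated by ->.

Readable -> Writable -> BinaryStream -> Pipe -> Buffered -> Stream -> object

L[Readable] = Readable + merge(L[Writable], L[BinaryStream], [Writable BinaryStream])
  take Writable:  [Writable Pipe Buffered Stream object] + [BinaryStream Pipe Buffered Stream object] + [Writable BinaryStream]
  take BinaryStream:  [Pipe Buffered Stream object] + [BinaryStream Pipe Buffered Stream object] + [BinaryStream]
  take Pipe:  [Pipe Buffered Stream object] + [Pipe Buffered Stream object]
  take Buffered:  [Buffered Stream object] + [Buffered Stream object]
  take Stream:  [Stream object] + [Stream object]
  take object:  [object] + [object]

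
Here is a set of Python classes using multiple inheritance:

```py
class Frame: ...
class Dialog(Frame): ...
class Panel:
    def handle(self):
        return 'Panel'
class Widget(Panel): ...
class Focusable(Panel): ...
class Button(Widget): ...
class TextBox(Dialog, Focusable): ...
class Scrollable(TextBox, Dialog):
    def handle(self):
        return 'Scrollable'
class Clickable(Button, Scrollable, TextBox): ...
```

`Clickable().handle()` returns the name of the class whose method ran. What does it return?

Scrollable

L[Clickable] = Clickable + merge(L[Button], L[Scrollable], L[TextBox], [Button Scrollable TextBox])
  take Button:  [Button Widget Panel object] + [Scrollable TextBox Dialog Frame Focusable Panel object] + [TextBox Dialog Frame Focusable Panel object] + [Button Scrollable TextBox]
  take Widget:  [Widget Panel object] + [Scrollable TextBox Dialog Frame Focusable Panel object] + [TextBox Dialog Frame Focusable Panel object] + [Scrollable TextBox]
  take Scrollable:  [Panel object] + [Scrollable TextBox Dialog Frame Focusable Panel object] + [TextBox Dialog Frame Focusable Panel object] + [Scrollable TextBox]
  take TextBox:  [Panel object] + [TextBox Dialog Frame Focusable Panel object] + [TextBox Dialog Frame Focusable Panel object] + [TextBox]
  take Dialog:  [Panel object] + [Dialog Frame Focusable Panel object] + [Dialog Frame Focusable Panel object]
  take Frame:  [Panel object] + [Frame Focusable Panel object] + [Frame Focusable Panel object]
  take Focusable:  [Panel object] + [Focusable Panel object] + [Focusable Panel object]
  take Panel:  [Panel object] + [Panel object] + [Panel object]
  take object:  [object] + [object] + [object]
MRO: Clickable Button Widget Scrollable TextBox Dialog Frame Focusable Panel object
handle is defined in: Panel, Scrollable. First along the MRO is Scrollable.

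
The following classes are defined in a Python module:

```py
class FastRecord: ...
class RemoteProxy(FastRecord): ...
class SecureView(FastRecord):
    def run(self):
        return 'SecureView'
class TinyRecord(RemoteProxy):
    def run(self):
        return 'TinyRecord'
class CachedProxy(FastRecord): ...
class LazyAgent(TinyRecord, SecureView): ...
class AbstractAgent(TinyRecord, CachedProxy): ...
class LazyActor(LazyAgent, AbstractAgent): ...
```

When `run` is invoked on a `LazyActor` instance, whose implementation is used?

L[LazyActor] = LazyActor + merge(L[LazyAgent], L[AbstractAgent], [LazyAgent AbstractAgent])
  take LazyAgent:  [LazyAgent TinyRecord RemoteProxy SecureView FastRecord object] + [AbstractAgent TinyRecord RemoteProxy CachedProxy FastRecord object] + [LazyAgent AbstractAgent]
  take AbstractAgent:  [TinyRecord RemoteProxy SecureView FastRecord object] + [AbstractAgent TinyRecord RemoteProxy CachedProxy FastRecord object] + [AbstractAgent]
  take TinyRecord:  [TinyRecord RemoteProxy SecureView FastRecord object] + [TinyRecord RemoteProxy CachedProxy FastRecord object]
  take RemoteProxy:  [RemoteProxy SecureView FastRecord object] + [RemoteProxy CachedProxy FastRecord object]
  take SecureView:  [SecureView FastRecord object] + [CachedProxy FastRecord object]
  take CachedProxy:  [FastRecord object] + [CachedProxy FastRecord object]
  take FastRecord:  [FastRecord object] + [FastRecord object]
  take object:  [object] + [object]
MRO: LazyActor LazyAgent AbstractAgent TinyRecord RemoteProxy SecureView CachedProxy FastRecord object
run is defined in: SecureView, TinyRecord. First along the MRO is TinyRecord.

TinyRecord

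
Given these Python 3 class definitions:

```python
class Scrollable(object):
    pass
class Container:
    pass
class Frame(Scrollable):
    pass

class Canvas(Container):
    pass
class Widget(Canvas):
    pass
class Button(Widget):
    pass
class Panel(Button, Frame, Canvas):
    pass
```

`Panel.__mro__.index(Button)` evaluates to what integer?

L[Panel] = Panel + merge(L[Button], L[Frame], L[Canvas], [Button Frame Canvas])
  take Button:  [Button Widget Canvas Container object] + [Frame Scrollable object] + [Canvas Container object] + [Button Frame Canvas]
  take Widget:  [Widget Canvas Container object] + [Frame Scrollable object] + [Canvas Container object] + [Frame Canvas]
  take Frame:  [Canvas Container object] + [Frame Scrollable object] + [Canvas Container object] + [Frame Canvas]
  take Canvas:  [Canvas Container object] + [Scrollable object] + [Canvas Container object] + [Canvas]
  take Container:  [Container object] + [Scrollable object] + [Container object]
  take Scrollable:  [object] + [Scrollable object] + [object]
  take object:  [object] + [object] + [object]
MRO: Panel Button Widget Frame Canvas Container Scrollable object
Button sits at index 1.

1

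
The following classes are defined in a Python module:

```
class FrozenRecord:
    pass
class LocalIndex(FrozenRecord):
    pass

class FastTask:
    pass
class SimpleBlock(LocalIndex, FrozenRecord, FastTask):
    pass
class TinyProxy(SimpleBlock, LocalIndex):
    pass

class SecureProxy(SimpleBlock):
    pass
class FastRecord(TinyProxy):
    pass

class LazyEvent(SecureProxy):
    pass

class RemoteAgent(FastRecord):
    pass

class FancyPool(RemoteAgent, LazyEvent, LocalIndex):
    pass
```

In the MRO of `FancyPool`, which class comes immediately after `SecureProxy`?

SimpleBlock

L[FancyPool] = FancyPool + merge(L[RemoteAgent], L[LazyEvent], L[LocalIndex], [RemoteAgent LazyEvent LocalIndex])
  take RemoteAgent:  [RemoteAgent FastRecord TinyProxy SimpleBlock LocalIndex FrozenRecord FastTask object] + [LazyEvent SecureProxy SimpleBlock LocalIndex FrozenRecord FastTask object] + [LocalIndex FrozenRecord object] + [RemoteAgent LazyEvent LocalIndex]
  take FastRecord:  [FastRecord TinyProxy SimpleBlock LocalIndex FrozenRecord FastTask object] + [LazyEvent SecureProxy SimpleBlock LocalIndex FrozenRecord FastTask object] + [LocalIndex FrozenRecord object] + [LazyEvent LocalIndex]
  take TinyProxy:  [TinyProxy SimpleBlock LocalIndex FrozenRecord FastTask object] + [LazyEvent SecureProxy SimpleBlock LocalIndex FrozenRecord FastTask object] + [LocalIndex FrozenRecord object] + [LazyEvent LocalIndex]
  take LazyEvent:  [SimpleBlock LocalIndex FrozenRecord FastTask object] + [LazyEvent SecureProxy SimpleBlock LocalIndex FrozenRecord FastTask object] + [LocalIndex FrozenRecord object] + [LazyEvent LocalIndex]
  take SecureProxy:  [SimpleBlock LocalIndex FrozenRecord FastTask object] + [SecureProxy SimpleBlock LocalIndex FrozenRecord FastTask object] + [LocalIndex FrozenRecord object] + [LocalIndex]
  take SimpleBlock:  [SimpleBlock LocalIndex FrozenRecord FastTask object] + [SimpleBlock LocalIndex FrozenRecord FastTask object] + [LocalIndex FrozenRecord object] + [LocalIndex]
  take LocalIndex:  [LocalIndex FrozenRecord FastTask object] + [LocalIndex FrozenRecord FastTask object] + [LocalIndex FrozenRecord object] + [LocalIndex]
  take FrozenRecord:  [FrozenRecord FastTask object] + [FrozenRecord FastTask object] + [FrozenRecord object]
  take FastTask:  [FastTask object] + [FastTask object] + [object]
  take object:  [object] + [object] + [object]
MRO: FancyPool RemoteAgent FastRecord TinyProxy LazyEvent SecureProxy SimpleBlock LocalIndex FrozenRecord FastTask object
SecureProxy is at position 5; next is SimpleBlock.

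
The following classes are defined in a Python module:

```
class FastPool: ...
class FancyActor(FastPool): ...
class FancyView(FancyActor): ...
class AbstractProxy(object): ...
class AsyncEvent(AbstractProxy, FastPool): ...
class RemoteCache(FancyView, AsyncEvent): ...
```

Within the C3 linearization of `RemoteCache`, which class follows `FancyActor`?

L[RemoteCache] = RemoteCache + merge(L[FancyView], L[AsyncEvent], [FancyView AsyncEvent])
  take FancyView:  [FancyView FancyActor FastPool object] + [AsyncEvent AbstractProxy FastPool object] + [FancyView AsyncEvent]
  take FancyActor:  [FancyActor FastPool object] + [AsyncEvent AbstractProxy FastPool object] + [AsyncEvent]
  take AsyncEvent:  [FastPool object] + [AsyncEvent AbstractProxy FastPool object] + [AsyncEvent]
  take AbstractProxy:  [FastPool object] + [AbstractProxy FastPool object]
  take FastPool:  [FastPool object] + [FastPool object]
  take object:  [object] + [object]
MRO: RemoteCache FancyView FancyActor AsyncEvent AbstractProxy FastPool object
FancyActor is at position 2; next is AsyncEvent.

AsyncEvent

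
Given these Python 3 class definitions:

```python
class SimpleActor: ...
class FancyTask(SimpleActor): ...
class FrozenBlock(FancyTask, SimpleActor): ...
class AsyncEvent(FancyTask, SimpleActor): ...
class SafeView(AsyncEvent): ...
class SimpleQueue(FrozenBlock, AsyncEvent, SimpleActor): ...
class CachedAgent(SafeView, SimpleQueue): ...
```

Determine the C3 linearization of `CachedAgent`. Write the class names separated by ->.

CachedAgent -> SafeView -> SimpleQueue -> FrozenBlock -> AsyncEvent -> FancyTask -> SimpleActor -> object

L[CachedAgent] = CachedAgent + merge(L[SafeView], L[SimpleQueue], [SafeView SimpleQueue])
  take SafeView:  [SafeView AsyncEvent FancyTask SimpleActor object] + [SimpleQueue FrozenBlock AsyncEvent FancyTask SimpleActor object] + [SafeView SimpleQueue]
  take SimpleQueue:  [AsyncEvent FancyTask SimpleActor object] + [SimpleQueue FrozenBlock AsyncEvent FancyTask SimpleActor object] + [SimpleQueue]
  take FrozenBlock:  [AsyncEvent FancyTask SimpleActor object] + [FrozenBlock AsyncEvent FancyTask SimpleActor object]
  take AsyncEvent:  [AsyncEvent FancyTask SimpleActor object] + [AsyncEvent FancyTask SimpleActor object]
  take FancyTask:  [FancyTask SimpleActor object] + [FancyTask SimpleActor object]
  take SimpleActor:  [SimpleActor object] + [SimpleActor object]
  take object:  [object] + [object]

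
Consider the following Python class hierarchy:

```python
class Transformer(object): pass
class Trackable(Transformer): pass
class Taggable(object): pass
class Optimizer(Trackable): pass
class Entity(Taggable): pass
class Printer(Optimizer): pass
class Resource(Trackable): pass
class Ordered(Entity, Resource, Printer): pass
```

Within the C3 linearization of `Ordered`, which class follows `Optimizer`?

Trackable

L[Ordered] = Ordered + merge(L[Entity], L[Resource], L[Printer], [Entity Resource Printer])
  take Entity:  [Entity Taggable object] + [Resource Trackable Transformer object] + [Printer Optimizer Trackable Transformer object] + [Entity Resource Printer]
  take Taggable:  [Taggable object] + [Resource Trackable Transformer object] + [Printer Optimizer Trackable Transformer object] + [Resource Printer]
  take Resource:  [object] + [Resource Trackable Transformer object] + [Printer Optimizer Trackable Transformer object] + [Resource Printer]
  take Printer:  [object] + [Trackable Transformer object] + [Printer Optimizer Trackable Transformer object] + [Printer]
  take Optimizer:  [object] + [Trackable Transformer object] + [Optimizer Trackable Transformer object]
  take Trackable:  [object] + [Trackable Transformer object] + [Trackable Transformer object]
  take Transformer:  [object] + [Transformer object] + [Transformer object]
  take object:  [object] + [object] + [object]
MRO: Ordered Entity Taggable Resource Printer Optimizer Trackable Transformer object
Optimizer is at position 5; next is Trackable.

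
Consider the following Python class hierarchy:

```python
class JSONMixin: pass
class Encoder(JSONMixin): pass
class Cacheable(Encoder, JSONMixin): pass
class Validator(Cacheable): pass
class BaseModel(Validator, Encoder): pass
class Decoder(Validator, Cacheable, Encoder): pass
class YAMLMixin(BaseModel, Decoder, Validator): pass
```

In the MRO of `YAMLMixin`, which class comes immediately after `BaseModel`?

L[YAMLMixin] = YAMLMixin + merge(L[BaseModel], L[Decoder], L[Validator], [BaseModel Decoder Validator])
  take BaseModel:  [BaseModel Validator Cacheable Encoder JSONMixin object] + [Decoder Validator Cacheable Encoder JSONMixin object] + [Validator Cacheable Encoder JSONMixin object] + [BaseModel Decoder Validator]
  take Decoder:  [Validator Cacheable Encoder JSONMixin object] + [Decoder Validator Cacheable Encoder JSONMixin object] + [Validator Cacheable Encoder JSONMixin object] + [Decoder Validator]
  take Validator:  [Validator Cacheable Encoder JSONMixin object] + [Validator Cacheable Encoder JSONMixin object] + [Validator Cacheable Encoder JSONMixin object] + [Validator]
  take Cacheable:  [Cacheable Encoder JSONMixin object] + [Cacheable Encoder JSONMixin object] + [Cacheable Encoder JSONMixin object]
  take Encoder:  [Encoder JSONMixin object] + [Encoder JSONMixin object] + [Encoder JSONMixin object]
  take JSONMixin:  [JSONMixin object] + [JSONMixin object] + [JSONMixin object]
  take object:  [object] + [object] + [object]
MRO: YAMLMixin BaseModel Decoder Validator Cacheable Encoder JSONMixin object
BaseModel is at position 1; next is Decoder.

Decoder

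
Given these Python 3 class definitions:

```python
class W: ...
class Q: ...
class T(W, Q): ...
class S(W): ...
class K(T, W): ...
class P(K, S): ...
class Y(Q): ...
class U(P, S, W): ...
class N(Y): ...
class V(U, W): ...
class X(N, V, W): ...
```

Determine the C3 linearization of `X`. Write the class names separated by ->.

L[X] = X + merge(L[N], L[V], L[W], [N V W])
  take N:  [N Y Q object] + [V U P K T S W Q object] + [W object] + [N V W]
  take Y:  [Y Q object] + [V U P K T S W Q object] + [W object] + [V W]
  take V:  [Q object] + [V U P K T S W Q object] + [W object] + [V W]
  take U:  [Q object] + [U P K T S W Q object] + [W object] + [W]
  take P:  [Q object] + [P K T S W Q object] + [W object] + [W]
  take K:  [Q object] + [K T S W Q object] + [W object] + [W]
  take T:  [Q object] + [T S W Q object] + [W object] + [W]
  take S:  [Q object] + [S W Q object] + [W object] + [W]
  take W:  [Q object] + [W Q object] + [W object] + [W]
  take Q:  [Q object] + [Q object] + [object]
  take object:  [object] + [object] + [object]

X -> N -> Y -> V -> U -> P -> K -> T -> S -> W -> Q -> object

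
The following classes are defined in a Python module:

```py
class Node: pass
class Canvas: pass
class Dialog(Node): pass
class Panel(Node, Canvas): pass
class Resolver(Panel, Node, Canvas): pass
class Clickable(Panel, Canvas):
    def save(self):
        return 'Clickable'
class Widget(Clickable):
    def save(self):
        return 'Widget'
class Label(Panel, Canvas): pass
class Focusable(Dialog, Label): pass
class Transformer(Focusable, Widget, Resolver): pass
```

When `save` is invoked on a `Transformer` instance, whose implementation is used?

Widget

L[Transformer] = Transformer + merge(L[Focusable], L[Widget], L[Resolver], [Focusable Widget Resolver])
  take Focusable:  [Focusable Dialog Label Panel Node Canvas object] + [Widget Clickable Panel Node Canvas object] + [Resolver Panel Node Canvas object] + [Focusable Widget Resolver]
  take Dialog:  [Dialog Label Panel Node Canvas object] + [Widget Clickable Panel Node Canvas object] + [Resolver Panel Node Canvas object] + [Widget Resolver]
  take Label:  [Label Panel Node Canvas object] + [Widget Clickable Panel Node Canvas object] + [Resolver Panel Node Canvas object] + [Widget Resolver]
  take Widget:  [Panel Node Canvas object] + [Widget Clickable Panel Node Canvas object] + [Resolver Panel Node Canvas object] + [Widget Resolver]
  take Clickable:  [Panel Node Canvas object] + [Clickable Panel Node Canvas object] + [Resolver Panel Node Canvas object] + [Resolver]
  take Resolver:  [Panel Node Canvas object] + [Panel Node Canvas object] + [Resolver Panel Node Canvas object] + [Resolver]
  take Panel:  [Panel Node Canvas object] + [Panel Node Canvas object] + [Panel Node Canvas object]
  take Node:  [Node Canvas object] + [Node Canvas object] + [Node Canvas object]
  take Canvas:  [Canvas object] + [Canvas object] + [Canvas object]
  take object:  [object] + [object] + [object]
MRO: Transformer Focusable Dialog Label Widget Clickable Resolver Panel Node Canvas object
save is defined in: Clickable, Widget. First along the MRO is Widget.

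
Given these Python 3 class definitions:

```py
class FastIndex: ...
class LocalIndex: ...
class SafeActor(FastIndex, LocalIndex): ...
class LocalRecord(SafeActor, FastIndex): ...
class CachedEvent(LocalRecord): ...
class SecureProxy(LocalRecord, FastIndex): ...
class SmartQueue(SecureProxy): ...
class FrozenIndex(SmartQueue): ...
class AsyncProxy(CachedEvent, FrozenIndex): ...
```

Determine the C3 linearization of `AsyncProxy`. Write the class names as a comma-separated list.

L[AsyncProxy] = AsyncProxy + merge(L[CachedEvent], L[FrozenIndex], [CachedEvent FrozenIndex])
  take CachedEvent:  [CachedEvent LocalRecord SafeActor FastIndex LocalIndex object] + [FrozenIndex SmartQueue SecureProxy LocalRecord SafeActor FastIndex LocalIndex object] + [CachedEvent FrozenIndex]
  take FrozenIndex:  [LocalRecord SafeActor FastIndex LocalIndex object] + [FrozenIndex SmartQueue SecureProxy LocalRecord SafeActor FastIndex LocalIndex object] + [FrozenIndex]
  take SmartQueue:  [LocalRecord SafeActor FastIndex LocalIndex object] + [SmartQueue SecureProxy LocalRecord SafeActor FastIndex LocalIndex object]
  take SecureProxy:  [LocalRecord SafeActor FastIndex LocalIndex object] + [SecureProxy LocalRecord SafeActor FastIndex LocalIndex object]
  take LocalRecord:  [LocalRecord SafeActor FastIndex LocalIndex object] + [LocalRecord SafeActor FastIndex LocalIndex object]
  take SafeActor:  [SafeActor FastIndex LocalIndex object] + [SafeActor FastIndex LocalIndex object]
  take FastIndex:  [FastIndex LocalIndex object] + [FastIndex LocalIndex object]
  take LocalIndex:  [LocalIndex object] + [LocalIndex object]
  take object:  [object] + [object]

AsyncProxy, CachedEvent, FrozenIndex, SmartQueue, SecureProxy, LocalRecord, SafeActor, FastIndex, LocalIndex, object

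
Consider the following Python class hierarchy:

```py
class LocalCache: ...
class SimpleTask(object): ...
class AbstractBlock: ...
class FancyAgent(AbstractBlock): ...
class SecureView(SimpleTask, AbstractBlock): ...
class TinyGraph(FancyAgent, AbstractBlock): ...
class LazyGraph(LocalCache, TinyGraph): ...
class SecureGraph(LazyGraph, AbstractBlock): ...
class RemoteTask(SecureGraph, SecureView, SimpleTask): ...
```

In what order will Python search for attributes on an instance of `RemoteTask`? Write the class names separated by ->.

L[RemoteTask] = RemoteTask + merge(L[SecureGraph], L[SecureView], L[SimpleTask], [SecureGraph SecureView SimpleTask])
  take SecureGraph:  [SecureGraph LazyGraph LocalCache TinyGraph FancyAgent AbstractBlock object] + [SecureView SimpleTask AbstractBlock object] + [SimpleTask object] + [SecureGraph SecureView SimpleTask]
  take LazyGraph:  [LazyGraph LocalCache TinyGraph FancyAgent AbstractBlock object] + [SecureView SimpleTask AbstractBlock object] + [SimpleTask object] + [SecureView SimpleTask]
  take LocalCache:  [LocalCache TinyGraph FancyAgent AbstractBlock object] + [SecureView SimpleTask AbstractBlock object] + [SimpleTask object] + [SecureView SimpleTask]
  take TinyGraph:  [TinyGraph FancyAgent AbstractBlock object] + [SecureView SimpleTask AbstractBlock object] + [SimpleTask object] + [SecureView SimpleTask]
  take FancyAgent:  [FancyAgent AbstractBlock object] + [SecureView SimpleTask AbstractBlock object] + [SimpleTask object] + [SecureView SimpleTask]
  take SecureView:  [AbstractBlock object] + [SecureView SimpleTask AbstractBlock object] + [SimpleTask object] + [SecureView SimpleTask]
  take SimpleTask:  [AbstractBlock object] + [SimpleTask AbstractBlock object] + [SimpleTask object] + [SimpleTask]
  take AbstractBlock:  [AbstractBlock object] + [AbstractBlock object] + [object]
  take object:  [object] + [object] + [object]

RemoteTask -> SecureGraph -> LazyGraph -> LocalCache -> TinyGraph -> FancyAgent -> SecureView -> SimpleTask -> AbstractBlock -> object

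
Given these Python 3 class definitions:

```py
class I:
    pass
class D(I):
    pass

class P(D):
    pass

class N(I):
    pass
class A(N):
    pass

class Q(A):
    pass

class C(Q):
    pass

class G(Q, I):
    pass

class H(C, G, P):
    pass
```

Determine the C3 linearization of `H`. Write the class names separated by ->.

H -> C -> G -> Q -> A -> N -> P -> D -> I -> object

L[H] = H + merge(L[C], L[G], L[P], [C G P])
  take C:  [C Q A N I object] + [G Q A N I object] + [P D I object] + [C G P]
  take G:  [Q A N I object] + [G Q A N I object] + [P D I object] + [G P]
  take Q:  [Q A N I object] + [Q A N I object] + [P D I object] + [P]
  take A:  [A N I object] + [A N I object] + [P D I object] + [P]
  take N:  [N I object] + [N I object] + [P D I object] + [P]
  take P:  [I object] + [I object] + [P D I object] + [P]
  take D:  [I object] + [I object] + [D I object]
  take I:  [I object] + [I object] + [I object]
  take object:  [object] + [object] + [object]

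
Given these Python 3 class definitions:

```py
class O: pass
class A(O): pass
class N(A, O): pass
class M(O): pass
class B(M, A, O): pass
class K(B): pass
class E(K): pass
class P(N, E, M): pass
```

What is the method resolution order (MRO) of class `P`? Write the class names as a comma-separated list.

L[P] = P + merge(L[N], L[E], L[M], [N E M])
  take N:  [N A O object] + [E K B M A O object] + [M O object] + [N E M]
  take E:  [A O object] + [E K B M A O object] + [M O object] + [E M]
  take K:  [A O object] + [K B M A O object] + [M O object] + [M]
  take B:  [A O object] + [B M A O object] + [M O object] + [M]
  take M:  [A O object] + [M A O object] + [M O object] + [M]
  take A:  [A O object] + [A O object] + [O object]
  take O:  [O object] + [O object] + [O object]
  take object:  [object] + [object] + [object]

P, N, E, K, B, M, A, O, object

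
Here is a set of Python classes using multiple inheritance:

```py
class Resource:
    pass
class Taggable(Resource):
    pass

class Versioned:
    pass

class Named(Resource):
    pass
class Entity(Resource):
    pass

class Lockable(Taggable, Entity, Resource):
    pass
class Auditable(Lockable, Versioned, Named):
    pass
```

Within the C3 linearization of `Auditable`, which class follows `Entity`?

Versioned

L[Auditable] = Auditable + merge(L[Lockable], L[Versioned], L[Named], [Lockable Versioned Named])
  take Lockable:  [Lockable Taggable Entity Resource object] + [Versioned object] + [Named Resource object] + [Lockable Versioned Named]
  take Taggable:  [Taggable Entity Resource object] + [Versioned object] + [Named Resource object] + [Versioned Named]
  take Entity:  [Entity Resource object] + [Versioned object] + [Named Resource object] + [Versioned Named]
  take Versioned:  [Resource object] + [Versioned object] + [Named Resource object] + [Versioned Named]
  take Named:  [Resource object] + [object] + [Named Resource object] + [Named]
  take Resource:  [Resource object] + [object] + [Resource object]
  take object:  [object] + [object] + [object]
MRO: Auditable Lockable Taggable Entity Versioned Named Resource object
Entity is at position 3; next is Versioned.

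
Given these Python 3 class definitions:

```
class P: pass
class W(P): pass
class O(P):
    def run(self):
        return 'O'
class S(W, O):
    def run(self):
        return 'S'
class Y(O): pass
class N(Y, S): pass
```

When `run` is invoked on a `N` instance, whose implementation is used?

L[N] = N + merge(L[Y], L[S], [Y S])
  take Y:  [Y O P object] + [S W O P object] + [Y S]
  take S:  [O P object] + [S W O P object] + [S]
  take W:  [O P object] + [W O P object]
  take O:  [O P object] + [O P object]
  take P:  [P object] + [P object]
  take object:  [object] + [object]
MRO: N Y S W O P object
run is defined in: O, S. First along the MRO is S.

S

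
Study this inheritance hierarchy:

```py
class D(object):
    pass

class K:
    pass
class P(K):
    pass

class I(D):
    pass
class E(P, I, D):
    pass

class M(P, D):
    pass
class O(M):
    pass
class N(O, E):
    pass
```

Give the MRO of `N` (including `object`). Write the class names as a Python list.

L[N] = N + merge(L[O], L[E], [O E])
  take O:  [O M P K D object] + [E P K I D object] + [O E]
  take M:  [M P K D object] + [E P K I D object] + [E]
  take E:  [P K D object] + [E P K I D object] + [E]
  take P:  [P K D object] + [P K I D object]
  take K:  [K D object] + [K I D object]
  take I:  [D object] + [I D object]
  take D:  [D object] + [D object]
  take object:  [object] + [object]

[N, O, M, E, P, K, I, D, object]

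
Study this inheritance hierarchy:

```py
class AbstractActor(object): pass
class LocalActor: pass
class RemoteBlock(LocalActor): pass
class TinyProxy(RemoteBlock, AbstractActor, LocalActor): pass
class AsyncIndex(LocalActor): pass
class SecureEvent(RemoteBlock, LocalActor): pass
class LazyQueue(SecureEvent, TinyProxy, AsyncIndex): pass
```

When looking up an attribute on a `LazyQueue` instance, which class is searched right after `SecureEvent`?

L[LazyQueue] = LazyQueue + merge(L[SecureEvent], L[TinyProxy], L[AsyncIndex], [SecureEvent TinyProxy AsyncIndex])
  take SecureEvent:  [SecureEvent RemoteBlock LocalActor object] + [TinyProxy RemoteBlock AbstractActor LocalActor object] + [AsyncIndex LocalActor object] + [SecureEvent TinyProxy AsyncIndex]
  take TinyProxy:  [RemoteBlock LocalActor object] + [TinyProxy RemoteBlock AbstractActor LocalActor object] + [AsyncIndex LocalActor object] + [TinyProxy AsyncIndex]
  take RemoteBlock:  [RemoteBlock LocalActor object] + [RemoteBlock AbstractActor LocalActor object] + [AsyncIndex LocalActor object] + [AsyncIndex]
  take AbstractActor:  [LocalActor object] + [AbstractActor LocalActor object] + [AsyncIndex LocalActor object] + [AsyncIndex]
  take AsyncIndex:  [LocalActor object] + [LocalActor object] + [AsyncIndex LocalActor object] + [AsyncIndex]
  take LocalActor:  [LocalActor object] + [LocalActor object] + [LocalActor object]
  take object:  [object] + [object] + [object]
MRO: LazyQueue SecureEvent TinyProxy RemoteBlock AbstractActor AsyncIndex LocalActor object
SecureEvent is at position 1; next is TinyProxy.

TinyProxy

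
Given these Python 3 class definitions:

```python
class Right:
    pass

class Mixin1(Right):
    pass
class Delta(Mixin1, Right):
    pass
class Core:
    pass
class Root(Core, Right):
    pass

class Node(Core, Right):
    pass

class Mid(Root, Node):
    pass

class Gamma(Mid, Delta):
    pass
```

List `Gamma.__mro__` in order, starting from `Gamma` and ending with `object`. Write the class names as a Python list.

L[Gamma] = Gamma + merge(L[Mid], L[Delta], [Mid Delta])
  take Mid:  [Mid Root Node Core Right object] + [Delta Mixin1 Right object] + [Mid Delta]
  take Root:  [Root Node Core Right object] + [Delta Mixin1 Right object] + [Delta]
  take Node:  [Node Core Right object] + [Delta Mixin1 Right object] + [Delta]
  take Core:  [Core Right object] + [Delta Mixin1 Right object] + [Delta]
  take Delta:  [Right object] + [Delta Mixin1 Right object] + [Delta]
  take Mixin1:  [Right object] + [Mixin1 Right object]
  take Right:  [Right object] + [Right object]
  take object:  [object] + [object]

[Gamma, Mid, Root, Node, Core, Delta, Mixin1, Right, object]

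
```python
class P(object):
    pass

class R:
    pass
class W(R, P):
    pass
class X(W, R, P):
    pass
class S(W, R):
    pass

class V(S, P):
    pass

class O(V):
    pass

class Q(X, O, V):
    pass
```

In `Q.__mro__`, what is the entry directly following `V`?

L[Q] = Q + merge(L[X], L[O], L[V], [X O V])
  take X:  [X W R P object] + [O V S W R P object] + [V S W R P object] + [X O V]
  take O:  [W R P object] + [O V S W R P object] + [V S W R P object] + [O V]
  take V:  [W R P object] + [V S W R P object] + [V S W R P object] + [V]
  take S:  [W R P object] + [S W R P object] + [S W R P object]
  take W:  [W R P object] + [W R P object] + [W R P object]
  take R:  [R P object] + [R P object] + [R P object]
  take P:  [P object] + [P object] + [P object]
  take object:  [object] + [object] + [object]
MRO: Q X O V S W R P object
V is at position 3; next is S.

S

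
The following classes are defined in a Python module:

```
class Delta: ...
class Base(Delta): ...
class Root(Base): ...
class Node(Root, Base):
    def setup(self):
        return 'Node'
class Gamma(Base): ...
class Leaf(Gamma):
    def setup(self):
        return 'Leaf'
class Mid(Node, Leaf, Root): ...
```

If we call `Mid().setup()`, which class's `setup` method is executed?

L[Mid] = Mid + merge(L[Node], L[Leaf], L[Root], [Node Leaf Root])
  take Node:  [Node Root Base Delta object] + [Leaf Gamma Base Delta object] + [Root Base Delta object] + [Node Leaf Root]
  take Leaf:  [Root Base Delta object] + [Leaf Gamma Base Delta object] + [Root Base Delta object] + [Leaf Root]
  take Root:  [Root Base Delta object] + [Gamma Base Delta object] + [Root Base Delta object] + [Root]
  take Gamma:  [Base Delta object] + [Gamma Base Delta object] + [Base Delta object]
  take Base:  [Base Delta object] + [Base Delta object] + [Base Delta object]
  take Delta:  [Delta object] + [Delta object] + [Delta object]
  take object:  [object] + [object] + [object]
MRO: Mid Node Leaf Root Gamma Base Delta object
setup is defined in: Leaf, Node. First along the MRO is Node.

Node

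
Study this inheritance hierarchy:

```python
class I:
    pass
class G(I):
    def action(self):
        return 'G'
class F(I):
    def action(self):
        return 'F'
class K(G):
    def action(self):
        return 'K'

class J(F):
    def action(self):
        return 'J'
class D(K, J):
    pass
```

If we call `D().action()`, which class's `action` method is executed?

L[D] = D + merge(L[K], L[J], [K J])
  take K:  [K G I object] + [J F I object] + [K J]
  take G:  [G I object] + [J F I object] + [J]
  take J:  [I object] + [J F I object] + [J]
  take F:  [I object] + [F I object]
  take I:  [I object] + [I object]
  take object:  [object] + [object]
MRO: D K G J F I object
action is defined in: F, G, J, K. First along the MRO is K.

K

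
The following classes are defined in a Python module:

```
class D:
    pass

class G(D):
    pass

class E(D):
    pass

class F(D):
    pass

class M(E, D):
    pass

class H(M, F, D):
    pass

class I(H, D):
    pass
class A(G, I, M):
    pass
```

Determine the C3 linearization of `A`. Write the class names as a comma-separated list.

A, G, I, H, M, E, F, D, object

L[A] = A + merge(L[G], L[I], L[M], [G I M])
  take G:  [G D object] + [I H M E F D object] + [M E D object] + [G I M]
  take I:  [D object] + [I H M E F D object] + [M E D object] + [I M]
  take H:  [D object] + [H M E F D object] + [M E D object] + [M]
  take M:  [D object] + [M E F D object] + [M E D object] + [M]
  take E:  [D object] + [E F D object] + [E D object]
  take F:  [D object] + [F D object] + [D object]
  take D:  [D object] + [D object] + [D object]
  take object:  [object] + [object] + [object]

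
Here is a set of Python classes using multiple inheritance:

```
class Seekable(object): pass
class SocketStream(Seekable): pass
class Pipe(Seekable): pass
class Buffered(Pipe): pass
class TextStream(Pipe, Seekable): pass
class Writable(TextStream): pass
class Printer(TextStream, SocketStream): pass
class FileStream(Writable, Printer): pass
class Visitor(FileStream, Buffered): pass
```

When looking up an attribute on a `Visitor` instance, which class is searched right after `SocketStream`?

L[Visitor] = Visitor + merge(L[FileStream], L[Buffered], [FileStream Buffered])
  take FileStream:  [FileStream Writable Printer TextStream Pipe SocketStream Seekable object] + [Buffered Pipe Seekable object] + [FileStream Buffered]
  take Writable:  [Writable Printer TextStream Pipe SocketStream Seekable object] + [Buffered Pipe Seekable object] + [Buffered]
  take Printer:  [Printer TextStream Pipe SocketStream Seekable object] + [Buffered Pipe Seekable object] + [Buffered]
  take TextStream:  [TextStream Pipe SocketStream Seekable object] + [Buffered Pipe Seekable object] + [Buffered]
  take Buffered:  [Pipe SocketStream Seekable object] + [Buffered Pipe Seekable object] + [Buffered]
  take Pipe:  [Pipe SocketStream Seekable object] + [Pipe Seekable object]
  take SocketStream:  [SocketStream Seekable object] + [Seekable object]
  take Seekable:  [Seekable object] + [Seekable object]
  take object:  [object] + [object]
MRO: Visitor FileStream Writable Printer TextStream Buffered Pipe SocketStream Seekable object
SocketStream is at position 7; next is Seekable.

Seekable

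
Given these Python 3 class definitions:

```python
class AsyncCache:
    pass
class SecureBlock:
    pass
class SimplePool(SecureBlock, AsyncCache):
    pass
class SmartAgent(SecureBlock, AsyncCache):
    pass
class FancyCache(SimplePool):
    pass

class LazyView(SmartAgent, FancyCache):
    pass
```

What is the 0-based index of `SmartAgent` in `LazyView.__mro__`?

L[LazyView] = LazyView + merge(L[SmartAgent], L[FancyCache], [SmartAgent FancyCache])
  take SmartAgent:  [SmartAgent SecureBlock AsyncCache object] + [FancyCache SimplePool SecureBlock AsyncCache object] + [SmartAgent FancyCache]
  take FancyCache:  [SecureBlock AsyncCache object] + [FancyCache SimplePool SecureBlock AsyncCache object] + [FancyCache]
  take SimplePool:  [SecureBlock AsyncCache object] + [SimplePool SecureBlock AsyncCache object]
  take SecureBlock:  [SecureBlock AsyncCache object] + [SecureBlock AsyncCache object]
  take AsyncCache:  [AsyncCache object] + [AsyncCache object]
  take object:  [object] + [object]
MRO: LazyView SmartAgent FancyCache SimplePool SecureBlock AsyncCache object
SmartAgent sits at index 1.

1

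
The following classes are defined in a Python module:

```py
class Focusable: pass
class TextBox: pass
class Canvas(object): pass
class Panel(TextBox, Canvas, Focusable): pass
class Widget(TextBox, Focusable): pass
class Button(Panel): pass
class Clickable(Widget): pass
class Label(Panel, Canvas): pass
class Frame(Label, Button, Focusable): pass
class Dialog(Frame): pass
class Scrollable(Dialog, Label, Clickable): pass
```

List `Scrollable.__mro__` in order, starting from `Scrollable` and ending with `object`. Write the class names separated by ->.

Scrollable -> Dialog -> Frame -> Label -> Button -> Panel -> Clickable -> Widget -> TextBox -> Canvas -> Focusable -> object

L[Scrollable] = Scrollable + merge(L[Dialog], L[Label], L[Clickable], [Dialog Label Clickable])
  take Dialog:  [Dialog Frame Label Button Panel TextBox Canvas Focusable object] + [Label Panel TextBox Canvas Focusable object] + [Clickable Widget TextBox Focusable object] + [Dialog Label Clickable]
  take Frame:  [Frame Label Button Panel TextBox Canvas Focusable object] + [Label Panel TextBox Canvas Focusable object] + [Clickable Widget TextBox Focusable object] + [Label Clickable]
  take Label:  [Label Button Panel TextBox Canvas Focusable object] + [Label Panel TextBox Canvas Focusable object] + [Clickable Widget TextBox Focusable object] + [Label Clickable]
  take Button:  [Button Panel TextBox Canvas Focusable object] + [Panel TextBox Canvas Focusable object] + [Clickable Widget TextBox Focusable object] + [Clickable]
  take Panel:  [Panel TextBox Canvas Focusable object] + [Panel TextBox Canvas Focusable object] + [Clickable Widget TextBox Focusable object] + [Clickable]
  take Clickable:  [TextBox Canvas Focusable object] + [TextBox Canvas Focusable object] + [Clickable Widget TextBox Focusable object] + [Clickable]
  take Widget:  [TextBox Canvas Focusable object] + [TextBox Canvas Focusable object] + [Widget TextBox Focusable object]
  take TextBox:  [TextBox Canvas Focusable object] + [TextBox Canvas Focusable object] + [TextBox Focusable object]
  take Canvas:  [Canvas Focusable object] + [Canvas Focusable object] + [Focusable object]
  take Focusable:  [Focusable object] + [Focusable object] + [Focusable object]
  take object:  [object] + [object] + [object]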